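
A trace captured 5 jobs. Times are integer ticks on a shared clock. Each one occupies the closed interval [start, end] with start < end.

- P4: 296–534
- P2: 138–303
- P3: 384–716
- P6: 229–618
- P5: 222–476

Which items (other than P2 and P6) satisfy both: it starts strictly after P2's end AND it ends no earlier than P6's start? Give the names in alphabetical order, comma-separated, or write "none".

Conditions: its start is strictly after P2's end (X.start > 303) AND its end is no earlier than P6's start (X.end >= 229).
P3: start 384 > 303? ✓; end 716 >= 229? ✓ → yes.
P4: start 296 > 303? ✗; end 534 >= 229? ✓ → no.
P5: start 222 > 303? ✗; end 476 >= 229? ✓ → no.
Result: P3.

P3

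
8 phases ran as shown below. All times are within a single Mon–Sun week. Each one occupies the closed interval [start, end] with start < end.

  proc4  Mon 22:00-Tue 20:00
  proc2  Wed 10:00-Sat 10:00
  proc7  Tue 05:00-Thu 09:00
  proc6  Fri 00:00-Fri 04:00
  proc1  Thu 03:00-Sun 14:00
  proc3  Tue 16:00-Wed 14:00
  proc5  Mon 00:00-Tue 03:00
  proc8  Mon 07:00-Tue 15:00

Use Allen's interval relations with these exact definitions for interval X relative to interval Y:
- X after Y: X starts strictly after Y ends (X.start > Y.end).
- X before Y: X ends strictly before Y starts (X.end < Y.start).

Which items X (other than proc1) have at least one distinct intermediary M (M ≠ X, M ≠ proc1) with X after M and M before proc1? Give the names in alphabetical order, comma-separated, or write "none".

Target proc1 = [Thu 03:00, Sun 14:00].
Intermediaries M with M before proc1: proc3, proc4, proc5, proc8.
Via proc3 — items with X after proc3: proc6.
Via proc4 — items with X after proc4: proc2, proc6.
Via proc5 — items with X after proc5: proc2, proc3, proc6, proc7.
Via proc8 — items with X after proc8: proc2, proc3, proc6.
Union: proc2, proc3, proc6, proc7.

proc2, proc3, proc6, proc7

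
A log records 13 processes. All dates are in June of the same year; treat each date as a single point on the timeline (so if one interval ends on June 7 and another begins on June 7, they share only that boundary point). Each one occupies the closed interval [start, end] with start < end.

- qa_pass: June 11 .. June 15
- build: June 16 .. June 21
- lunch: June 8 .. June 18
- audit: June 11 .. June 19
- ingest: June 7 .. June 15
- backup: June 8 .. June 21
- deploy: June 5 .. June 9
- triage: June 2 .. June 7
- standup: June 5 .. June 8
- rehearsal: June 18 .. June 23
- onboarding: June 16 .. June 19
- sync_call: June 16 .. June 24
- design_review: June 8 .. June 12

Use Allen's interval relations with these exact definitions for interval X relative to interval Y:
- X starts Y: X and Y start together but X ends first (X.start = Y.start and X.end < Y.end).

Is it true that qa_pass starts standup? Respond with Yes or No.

No

qa_pass = [June 11, June 15], standup = [June 5, June 8].
Actual relation of qa_pass to standup: after.
Asked whether 'starts' holds → No.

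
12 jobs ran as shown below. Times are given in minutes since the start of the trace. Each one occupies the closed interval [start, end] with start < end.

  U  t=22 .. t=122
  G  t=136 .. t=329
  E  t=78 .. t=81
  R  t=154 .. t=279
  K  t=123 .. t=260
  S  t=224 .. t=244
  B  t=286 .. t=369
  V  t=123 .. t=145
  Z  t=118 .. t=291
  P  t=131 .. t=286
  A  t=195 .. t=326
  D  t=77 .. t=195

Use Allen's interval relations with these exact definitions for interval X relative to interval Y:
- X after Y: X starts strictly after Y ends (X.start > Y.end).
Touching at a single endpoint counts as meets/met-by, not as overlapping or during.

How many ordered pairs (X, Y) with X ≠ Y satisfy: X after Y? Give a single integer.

Checking all 132 ordered pairs for relation 'after'; matching pairs in alphabetical order:
(A, E): A after E ✓
(A, U): A after U ✓
(A, V): A after V ✓
(B, D): B after D ✓
(B, E): B after E ✓
(B, K): B after K ✓
(B, R): B after R ✓
(B, S): B after S ✓
(B, U): B after U ✓
(B, V): B after V ✓
(G, E): G after E ✓
(G, U): G after U ✓
(K, E): K after E ✓
(K, U): K after U ✓
(P, E): P after E ✓
(P, U): P after U ✓
(R, E): R after E ✓
(R, U): R after U ✓
(R, V): R after V ✓
(S, D): S after D ✓
(S, E): S after E ✓
(S, U): S after U ✓
(S, V): S after V ✓
(V, E): V after E ✓
... plus 2 further pairs not listed.
Count: 26.

26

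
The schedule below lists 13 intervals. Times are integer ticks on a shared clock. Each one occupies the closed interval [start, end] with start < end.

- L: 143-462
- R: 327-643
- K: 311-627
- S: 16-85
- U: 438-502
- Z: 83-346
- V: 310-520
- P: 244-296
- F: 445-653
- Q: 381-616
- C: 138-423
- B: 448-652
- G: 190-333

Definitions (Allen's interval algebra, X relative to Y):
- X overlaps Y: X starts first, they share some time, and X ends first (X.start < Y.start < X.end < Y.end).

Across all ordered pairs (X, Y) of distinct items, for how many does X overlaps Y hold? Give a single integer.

35

Checking all 156 ordered pairs for relation 'overlaps'; matching pairs in alphabetical order:
(C, K): C overlaps K ✓
(C, L): C overlaps L ✓
(C, Q): C overlaps Q ✓
(C, R): C overlaps R ✓
(C, V): C overlaps V ✓
(G, K): G overlaps K ✓
(G, R): G overlaps R ✓
(G, V): G overlaps V ✓
(K, B): K overlaps B ✓
(K, F): K overlaps F ✓
(K, R): K overlaps R ✓
(L, B): L overlaps B ✓
(L, F): L overlaps F ✓
(L, K): L overlaps K ✓
(L, Q): L overlaps Q ✓
(L, R): L overlaps R ✓
(L, U): L overlaps U ✓
(L, V): L overlaps V ✓
(Q, B): Q overlaps B ✓
(Q, F): Q overlaps F ✓
(R, B): R overlaps B ✓
(R, F): R overlaps F ✓
(S, Z): S overlaps Z ✓
(U, B): U overlaps B ✓
... plus 11 further pairs not listed.
Count: 35.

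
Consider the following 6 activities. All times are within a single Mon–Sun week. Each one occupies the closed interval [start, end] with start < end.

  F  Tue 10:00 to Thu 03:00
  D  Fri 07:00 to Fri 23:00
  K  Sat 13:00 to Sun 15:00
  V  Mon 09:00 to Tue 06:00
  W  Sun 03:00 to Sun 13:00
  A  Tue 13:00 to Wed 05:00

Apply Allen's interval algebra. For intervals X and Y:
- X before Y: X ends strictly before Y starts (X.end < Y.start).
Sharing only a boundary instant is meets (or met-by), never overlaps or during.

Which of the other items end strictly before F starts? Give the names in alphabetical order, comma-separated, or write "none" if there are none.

V

Target F = [Tue 10:00, Thu 03:00].
A [Tue 13:00, Wed 05:00] → during → no.
D [Fri 07:00, Fri 23:00] → after → no.
K [Sat 13:00, Sun 15:00] → after → no.
V [Mon 09:00, Tue 06:00] → before → yes.
W [Sun 03:00, Sun 13:00] → after → no.
Result: V.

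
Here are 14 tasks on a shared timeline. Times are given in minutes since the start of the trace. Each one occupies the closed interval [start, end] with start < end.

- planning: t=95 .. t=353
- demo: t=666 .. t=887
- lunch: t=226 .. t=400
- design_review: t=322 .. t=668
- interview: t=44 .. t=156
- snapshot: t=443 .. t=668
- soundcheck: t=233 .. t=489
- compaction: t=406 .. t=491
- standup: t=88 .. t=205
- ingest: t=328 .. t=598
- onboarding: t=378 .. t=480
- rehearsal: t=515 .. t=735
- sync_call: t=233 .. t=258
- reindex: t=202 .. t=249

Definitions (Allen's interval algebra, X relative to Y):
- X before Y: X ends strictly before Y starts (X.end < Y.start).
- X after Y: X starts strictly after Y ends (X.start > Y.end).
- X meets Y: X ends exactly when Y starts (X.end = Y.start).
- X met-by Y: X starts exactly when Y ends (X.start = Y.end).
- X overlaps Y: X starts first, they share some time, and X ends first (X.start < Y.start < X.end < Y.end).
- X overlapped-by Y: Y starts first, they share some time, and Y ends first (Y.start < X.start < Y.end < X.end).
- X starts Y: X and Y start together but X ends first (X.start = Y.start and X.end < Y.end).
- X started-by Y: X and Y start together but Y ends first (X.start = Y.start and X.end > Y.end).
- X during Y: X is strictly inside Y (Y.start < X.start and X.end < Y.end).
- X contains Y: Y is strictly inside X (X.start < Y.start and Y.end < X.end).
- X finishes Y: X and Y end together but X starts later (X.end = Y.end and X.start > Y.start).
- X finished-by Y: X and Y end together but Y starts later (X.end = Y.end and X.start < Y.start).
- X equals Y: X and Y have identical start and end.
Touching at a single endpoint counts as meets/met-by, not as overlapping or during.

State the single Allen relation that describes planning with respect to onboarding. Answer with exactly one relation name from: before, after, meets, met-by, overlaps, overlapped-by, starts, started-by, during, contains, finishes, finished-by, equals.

before

planning = [t=95, t=353]; onboarding = [t=378, t=480].
Compare endpoints: planning.start < onboarding.start, planning.start < onboarding.end, planning.end < onboarding.start, planning.end < onboarding.end.
That pattern is 'before'.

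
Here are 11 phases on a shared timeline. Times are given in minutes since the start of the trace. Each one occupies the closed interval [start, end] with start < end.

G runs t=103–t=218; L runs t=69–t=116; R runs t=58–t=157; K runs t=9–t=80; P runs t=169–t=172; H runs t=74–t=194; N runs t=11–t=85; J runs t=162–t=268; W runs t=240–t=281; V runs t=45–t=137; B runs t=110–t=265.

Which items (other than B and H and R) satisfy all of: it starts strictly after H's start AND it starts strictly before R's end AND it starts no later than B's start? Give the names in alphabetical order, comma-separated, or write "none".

Conditions: its start is strictly after H's start (X.start > t=74) AND its start is strictly before R's end (X.start < t=157) AND its start is no later than B's start (X.start <= t=110).
G: start t=103 > t=74? ✓; start t=103 < t=157? ✓; start t=103 <= t=110? ✓ → yes.
J: start t=162 > t=74? ✓; start t=162 < t=157? ✗; start t=162 <= t=110? ✗ → no.
K: start t=9 > t=74? ✗; start t=9 < t=157? ✓; start t=9 <= t=110? ✓ → no.
L: start t=69 > t=74? ✗; start t=69 < t=157? ✓; start t=69 <= t=110? ✓ → no.
N: start t=11 > t=74? ✗; start t=11 < t=157? ✓; start t=11 <= t=110? ✓ → no.
P: start t=169 > t=74? ✓; start t=169 < t=157? ✗; start t=169 <= t=110? ✗ → no.
V: start t=45 > t=74? ✗; start t=45 < t=157? ✓; start t=45 <= t=110? ✓ → no.
W: start t=240 > t=74? ✓; start t=240 < t=157? ✗; start t=240 <= t=110? ✗ → no.
Result: G.

G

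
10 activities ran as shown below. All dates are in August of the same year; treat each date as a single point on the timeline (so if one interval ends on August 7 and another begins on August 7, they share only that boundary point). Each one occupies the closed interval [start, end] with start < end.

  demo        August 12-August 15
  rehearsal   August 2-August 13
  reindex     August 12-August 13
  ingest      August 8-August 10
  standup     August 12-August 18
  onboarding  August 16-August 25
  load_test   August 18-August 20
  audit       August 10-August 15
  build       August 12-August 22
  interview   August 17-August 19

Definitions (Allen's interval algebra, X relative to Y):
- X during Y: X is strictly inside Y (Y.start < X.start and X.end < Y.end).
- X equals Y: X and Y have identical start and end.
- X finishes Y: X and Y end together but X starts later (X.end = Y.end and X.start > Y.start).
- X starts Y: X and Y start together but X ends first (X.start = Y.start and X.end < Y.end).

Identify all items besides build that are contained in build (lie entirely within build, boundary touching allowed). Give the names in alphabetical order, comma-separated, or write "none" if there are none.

demo, interview, load_test, reindex, standup

Target build = [August 12, August 22].
audit [August 10, August 15] → overlaps → no.
demo [August 12, August 15] → starts → yes.
ingest [August 8, August 10] → before → no.
interview [August 17, August 19] → during → yes.
load_test [August 18, August 20] → during → yes.
onboarding [August 16, August 25] → overlapped-by → no.
rehearsal [August 2, August 13] → overlaps → no.
reindex [August 12, August 13] → starts → yes.
standup [August 12, August 18] → starts → yes.
Result: demo, interview, load_test, reindex, standup.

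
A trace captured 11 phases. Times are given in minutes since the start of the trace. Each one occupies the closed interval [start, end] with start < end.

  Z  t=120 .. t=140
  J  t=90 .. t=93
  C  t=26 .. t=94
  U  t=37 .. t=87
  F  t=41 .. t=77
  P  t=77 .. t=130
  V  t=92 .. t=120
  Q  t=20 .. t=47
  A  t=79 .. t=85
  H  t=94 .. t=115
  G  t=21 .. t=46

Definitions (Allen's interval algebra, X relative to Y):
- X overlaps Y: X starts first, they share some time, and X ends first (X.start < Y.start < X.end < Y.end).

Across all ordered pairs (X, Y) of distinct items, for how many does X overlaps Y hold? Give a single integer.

Checking all 110 ordered pairs for relation 'overlaps'; matching pairs in alphabetical order:
(C, P): C overlaps P ✓
(C, V): C overlaps V ✓
(G, C): G overlaps C ✓
(G, F): G overlaps F ✓
(G, U): G overlaps U ✓
(J, V): J overlaps V ✓
(P, Z): P overlaps Z ✓
(Q, C): Q overlaps C ✓
(Q, F): Q overlaps F ✓
(Q, U): Q overlaps U ✓
(U, P): U overlaps P ✓
Count: 11.

11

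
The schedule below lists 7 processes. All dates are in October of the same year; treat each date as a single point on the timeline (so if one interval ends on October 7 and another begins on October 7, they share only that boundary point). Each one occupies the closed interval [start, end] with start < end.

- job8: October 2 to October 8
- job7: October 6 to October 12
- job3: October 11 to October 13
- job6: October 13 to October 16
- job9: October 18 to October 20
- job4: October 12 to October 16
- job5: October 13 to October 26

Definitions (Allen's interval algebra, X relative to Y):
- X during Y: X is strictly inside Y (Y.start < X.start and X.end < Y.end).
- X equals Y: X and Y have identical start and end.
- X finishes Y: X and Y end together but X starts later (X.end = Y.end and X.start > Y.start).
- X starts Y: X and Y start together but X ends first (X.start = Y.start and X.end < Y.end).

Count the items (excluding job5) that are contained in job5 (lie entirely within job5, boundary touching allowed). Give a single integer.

2

Target job5 = [October 13, October 26].
job3 [October 11, October 13] → meets → no.
job4 [October 12, October 16] → overlaps → no.
job6 [October 13, October 16] → starts → counts.
job7 [October 6, October 12] → before → no.
job8 [October 2, October 8] → before → no.
job9 [October 18, October 20] → during → counts.
Total: 2.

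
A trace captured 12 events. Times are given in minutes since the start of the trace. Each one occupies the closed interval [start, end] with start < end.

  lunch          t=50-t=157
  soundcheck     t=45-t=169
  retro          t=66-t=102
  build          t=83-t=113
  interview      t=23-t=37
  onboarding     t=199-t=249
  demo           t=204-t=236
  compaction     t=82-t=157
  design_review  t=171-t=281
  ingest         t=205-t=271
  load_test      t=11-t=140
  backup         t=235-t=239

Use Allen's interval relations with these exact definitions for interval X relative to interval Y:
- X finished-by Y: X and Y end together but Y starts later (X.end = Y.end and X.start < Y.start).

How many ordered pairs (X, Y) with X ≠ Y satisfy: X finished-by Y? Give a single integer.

1

Checking all 132 ordered pairs for relation 'finished-by'; matching pairs in alphabetical order:
(lunch, compaction): lunch finished-by compaction ✓
Count: 1.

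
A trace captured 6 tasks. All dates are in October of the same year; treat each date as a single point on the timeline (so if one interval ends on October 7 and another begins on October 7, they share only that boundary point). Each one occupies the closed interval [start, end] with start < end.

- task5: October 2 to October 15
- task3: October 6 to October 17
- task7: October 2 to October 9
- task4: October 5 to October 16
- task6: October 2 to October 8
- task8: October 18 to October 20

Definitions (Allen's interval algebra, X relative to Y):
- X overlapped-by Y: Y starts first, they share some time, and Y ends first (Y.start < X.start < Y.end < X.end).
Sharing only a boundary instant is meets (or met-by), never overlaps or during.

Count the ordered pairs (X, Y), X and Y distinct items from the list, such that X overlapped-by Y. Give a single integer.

Checking all 30 ordered pairs for relation 'overlapped-by'; matching pairs in alphabetical order:
(task3, task4): task3 overlapped-by task4 ✓
(task3, task5): task3 overlapped-by task5 ✓
(task3, task6): task3 overlapped-by task6 ✓
(task3, task7): task3 overlapped-by task7 ✓
(task4, task5): task4 overlapped-by task5 ✓
(task4, task6): task4 overlapped-by task6 ✓
(task4, task7): task4 overlapped-by task7 ✓
Count: 7.

7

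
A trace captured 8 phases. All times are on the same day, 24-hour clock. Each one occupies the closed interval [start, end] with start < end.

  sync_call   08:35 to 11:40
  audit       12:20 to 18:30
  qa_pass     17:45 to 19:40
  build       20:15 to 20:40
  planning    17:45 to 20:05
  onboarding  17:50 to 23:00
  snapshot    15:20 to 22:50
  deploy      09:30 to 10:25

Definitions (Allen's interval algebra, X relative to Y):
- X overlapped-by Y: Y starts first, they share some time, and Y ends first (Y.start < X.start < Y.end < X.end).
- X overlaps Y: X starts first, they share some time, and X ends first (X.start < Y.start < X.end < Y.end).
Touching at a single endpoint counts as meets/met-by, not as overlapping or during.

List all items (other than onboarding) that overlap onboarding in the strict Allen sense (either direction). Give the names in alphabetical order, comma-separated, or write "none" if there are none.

Target onboarding = [17:50, 23:00].
audit [12:20, 18:30] → overlaps → yes.
build [20:15, 20:40] → during → no.
deploy [09:30, 10:25] → before → no.
planning [17:45, 20:05] → overlaps → yes.
qa_pass [17:45, 19:40] → overlaps → yes.
snapshot [15:20, 22:50] → overlaps → yes.
sync_call [08:35, 11:40] → before → no.
Result: audit, planning, qa_pass, snapshot.

audit, planning, qa_pass, snapshot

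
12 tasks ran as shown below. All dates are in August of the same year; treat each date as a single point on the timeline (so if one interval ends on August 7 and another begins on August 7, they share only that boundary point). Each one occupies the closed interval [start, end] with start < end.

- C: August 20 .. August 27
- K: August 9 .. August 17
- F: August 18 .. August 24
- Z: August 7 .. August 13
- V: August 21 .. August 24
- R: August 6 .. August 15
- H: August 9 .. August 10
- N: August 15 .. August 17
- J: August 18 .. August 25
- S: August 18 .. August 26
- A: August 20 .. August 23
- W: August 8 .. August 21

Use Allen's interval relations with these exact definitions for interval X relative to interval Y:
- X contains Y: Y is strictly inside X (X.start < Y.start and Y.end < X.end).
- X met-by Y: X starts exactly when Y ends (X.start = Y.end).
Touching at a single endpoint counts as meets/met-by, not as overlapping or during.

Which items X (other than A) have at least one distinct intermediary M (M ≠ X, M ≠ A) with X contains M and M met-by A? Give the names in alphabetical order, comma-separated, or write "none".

Target A = [August 20, August 23].
Intermediaries M with M met-by A: none.
Union: none.

none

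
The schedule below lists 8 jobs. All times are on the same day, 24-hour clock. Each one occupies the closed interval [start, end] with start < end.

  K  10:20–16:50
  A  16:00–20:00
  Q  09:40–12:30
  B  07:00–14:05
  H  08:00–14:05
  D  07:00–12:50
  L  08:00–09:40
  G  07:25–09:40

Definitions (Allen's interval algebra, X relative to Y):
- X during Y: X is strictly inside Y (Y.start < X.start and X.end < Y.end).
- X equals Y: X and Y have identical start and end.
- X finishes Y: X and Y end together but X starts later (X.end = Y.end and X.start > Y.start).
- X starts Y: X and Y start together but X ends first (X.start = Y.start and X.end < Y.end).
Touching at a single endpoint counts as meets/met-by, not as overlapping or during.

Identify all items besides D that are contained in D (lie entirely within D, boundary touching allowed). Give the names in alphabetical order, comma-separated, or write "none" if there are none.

G, L, Q

Target D = [07:00, 12:50].
A [16:00, 20:00] → after → no.
B [07:00, 14:05] → started-by → no.
G [07:25, 09:40] → during → yes.
H [08:00, 14:05] → overlapped-by → no.
K [10:20, 16:50] → overlapped-by → no.
L [08:00, 09:40] → during → yes.
Q [09:40, 12:30] → during → yes.
Result: G, L, Q.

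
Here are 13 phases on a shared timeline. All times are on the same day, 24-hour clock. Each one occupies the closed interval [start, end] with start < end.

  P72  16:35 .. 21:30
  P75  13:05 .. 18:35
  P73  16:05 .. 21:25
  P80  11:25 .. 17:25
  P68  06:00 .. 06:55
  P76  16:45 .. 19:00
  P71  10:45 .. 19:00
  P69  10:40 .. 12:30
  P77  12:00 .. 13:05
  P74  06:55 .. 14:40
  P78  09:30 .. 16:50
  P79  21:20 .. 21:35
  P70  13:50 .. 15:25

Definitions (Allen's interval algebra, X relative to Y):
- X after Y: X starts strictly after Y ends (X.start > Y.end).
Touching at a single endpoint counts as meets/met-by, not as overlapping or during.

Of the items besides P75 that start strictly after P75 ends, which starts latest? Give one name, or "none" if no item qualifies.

P79

Target P75 = [13:05, 18:35].
P68 [06:00, 06:55] → before → excluded.
P69 [10:40, 12:30] → before → excluded.
P70 [13:50, 15:25] → during → excluded.
P71 [10:45, 19:00] → contains → excluded.
P72 [16:35, 21:30] → overlapped-by → excluded.
P73 [16:05, 21:25] → overlapped-by → excluded.
P74 [06:55, 14:40] → overlaps → excluded.
P76 [16:45, 19:00] → overlapped-by → excluded.
P77 [12:00, 13:05] → meets → excluded.
P78 [09:30, 16:50] → overlaps → excluded.
P79 [21:20, 21:35] → after → candidate.
P80 [11:25, 17:25] → overlaps → excluded.
Among candidates, latest start is 21:20 → P79.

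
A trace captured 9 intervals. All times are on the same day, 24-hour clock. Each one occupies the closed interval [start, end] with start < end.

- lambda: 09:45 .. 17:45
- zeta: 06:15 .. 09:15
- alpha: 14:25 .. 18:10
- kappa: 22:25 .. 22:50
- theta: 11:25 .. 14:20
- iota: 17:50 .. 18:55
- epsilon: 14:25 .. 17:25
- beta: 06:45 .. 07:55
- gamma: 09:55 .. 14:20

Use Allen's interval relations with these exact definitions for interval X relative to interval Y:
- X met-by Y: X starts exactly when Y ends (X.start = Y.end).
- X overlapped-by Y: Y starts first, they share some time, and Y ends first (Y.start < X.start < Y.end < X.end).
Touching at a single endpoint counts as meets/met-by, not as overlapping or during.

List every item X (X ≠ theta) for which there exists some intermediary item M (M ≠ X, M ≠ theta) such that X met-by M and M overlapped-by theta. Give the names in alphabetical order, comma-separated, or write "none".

none

Target theta = [11:25, 14:20].
Intermediaries M with M overlapped-by theta: none.
Union: none.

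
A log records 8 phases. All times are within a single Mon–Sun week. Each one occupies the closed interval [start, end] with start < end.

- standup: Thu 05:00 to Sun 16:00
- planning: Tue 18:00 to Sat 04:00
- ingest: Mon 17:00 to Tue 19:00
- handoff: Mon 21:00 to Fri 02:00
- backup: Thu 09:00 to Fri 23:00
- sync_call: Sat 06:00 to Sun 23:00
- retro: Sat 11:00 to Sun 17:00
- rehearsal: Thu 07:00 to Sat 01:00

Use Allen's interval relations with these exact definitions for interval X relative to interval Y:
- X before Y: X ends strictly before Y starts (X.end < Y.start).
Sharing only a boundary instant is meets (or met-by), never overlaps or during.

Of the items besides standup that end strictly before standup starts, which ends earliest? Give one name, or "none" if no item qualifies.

ingest

Target standup = [Thu 05:00, Sun 16:00].
backup [Thu 09:00, Fri 23:00] → during → excluded.
handoff [Mon 21:00, Fri 02:00] → overlaps → excluded.
ingest [Mon 17:00, Tue 19:00] → before → candidate.
planning [Tue 18:00, Sat 04:00] → overlaps → excluded.
rehearsal [Thu 07:00, Sat 01:00] → during → excluded.
retro [Sat 11:00, Sun 17:00] → overlapped-by → excluded.
sync_call [Sat 06:00, Sun 23:00] → overlapped-by → excluded.
Among candidates, earliest end is Tue 19:00 → ingest.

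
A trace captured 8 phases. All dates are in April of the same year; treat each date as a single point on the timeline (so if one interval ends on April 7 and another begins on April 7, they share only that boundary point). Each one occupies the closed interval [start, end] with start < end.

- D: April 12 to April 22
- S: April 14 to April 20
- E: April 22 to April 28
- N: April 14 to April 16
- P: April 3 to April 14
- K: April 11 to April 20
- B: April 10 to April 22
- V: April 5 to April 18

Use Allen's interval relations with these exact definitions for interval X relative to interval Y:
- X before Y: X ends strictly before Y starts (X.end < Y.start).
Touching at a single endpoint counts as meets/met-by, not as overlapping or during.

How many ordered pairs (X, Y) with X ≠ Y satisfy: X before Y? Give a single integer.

5

Checking all 56 ordered pairs for relation 'before'; matching pairs in alphabetical order:
(K, E): K before E ✓
(N, E): N before E ✓
(P, E): P before E ✓
(S, E): S before E ✓
(V, E): V before E ✓
Count: 5.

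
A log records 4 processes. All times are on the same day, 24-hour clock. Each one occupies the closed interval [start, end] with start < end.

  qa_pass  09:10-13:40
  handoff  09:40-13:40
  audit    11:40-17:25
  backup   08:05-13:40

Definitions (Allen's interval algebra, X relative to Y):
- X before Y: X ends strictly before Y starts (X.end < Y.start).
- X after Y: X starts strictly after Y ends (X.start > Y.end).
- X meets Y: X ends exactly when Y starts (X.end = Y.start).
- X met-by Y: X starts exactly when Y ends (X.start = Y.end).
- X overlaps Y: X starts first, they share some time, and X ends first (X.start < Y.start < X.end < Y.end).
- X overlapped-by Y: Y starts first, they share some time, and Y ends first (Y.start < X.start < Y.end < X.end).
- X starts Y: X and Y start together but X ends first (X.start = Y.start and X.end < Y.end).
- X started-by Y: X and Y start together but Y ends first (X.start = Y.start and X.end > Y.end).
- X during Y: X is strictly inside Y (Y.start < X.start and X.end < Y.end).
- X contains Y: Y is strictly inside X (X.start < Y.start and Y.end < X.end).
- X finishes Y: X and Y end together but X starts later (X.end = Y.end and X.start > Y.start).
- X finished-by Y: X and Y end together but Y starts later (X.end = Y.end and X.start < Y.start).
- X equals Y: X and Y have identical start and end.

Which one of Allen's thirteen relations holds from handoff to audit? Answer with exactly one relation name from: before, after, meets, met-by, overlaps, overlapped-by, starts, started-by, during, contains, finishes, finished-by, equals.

handoff = [09:40, 13:40]; audit = [11:40, 17:25].
Compare endpoints: handoff.start < audit.start, handoff.start < audit.end, handoff.end > audit.start, handoff.end < audit.end.
That pattern is 'overlaps'.

overlaps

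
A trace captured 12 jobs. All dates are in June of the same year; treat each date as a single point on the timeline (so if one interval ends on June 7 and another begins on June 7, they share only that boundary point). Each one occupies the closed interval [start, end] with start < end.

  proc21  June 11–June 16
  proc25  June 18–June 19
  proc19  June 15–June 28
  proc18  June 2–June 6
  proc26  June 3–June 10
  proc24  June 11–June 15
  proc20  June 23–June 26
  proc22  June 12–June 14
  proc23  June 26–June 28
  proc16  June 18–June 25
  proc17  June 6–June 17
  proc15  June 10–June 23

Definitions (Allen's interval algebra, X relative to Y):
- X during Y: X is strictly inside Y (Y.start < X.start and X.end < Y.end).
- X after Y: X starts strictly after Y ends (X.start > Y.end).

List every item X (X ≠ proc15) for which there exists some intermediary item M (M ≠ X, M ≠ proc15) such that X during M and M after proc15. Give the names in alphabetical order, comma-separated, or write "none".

Target proc15 = [June 10, June 23].
Intermediaries M with M after proc15: proc23.
Via proc23 — items with X during proc23: none.
Union: none.

none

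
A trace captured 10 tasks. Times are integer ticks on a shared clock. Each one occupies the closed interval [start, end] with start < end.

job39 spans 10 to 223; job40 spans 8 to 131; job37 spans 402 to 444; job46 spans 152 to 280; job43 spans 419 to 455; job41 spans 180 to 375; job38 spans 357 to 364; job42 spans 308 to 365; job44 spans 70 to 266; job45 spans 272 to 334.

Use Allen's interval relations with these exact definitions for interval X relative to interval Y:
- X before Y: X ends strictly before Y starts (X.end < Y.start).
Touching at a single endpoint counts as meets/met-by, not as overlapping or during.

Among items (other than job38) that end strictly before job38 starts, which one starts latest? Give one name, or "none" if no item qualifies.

Target job38 = [357, 364].
job37 [402, 444] → after → excluded.
job39 [10, 223] → before → candidate.
job40 [8, 131] → before → candidate.
job41 [180, 375] → contains → excluded.
job42 [308, 365] → contains → excluded.
job43 [419, 455] → after → excluded.
job44 [70, 266] → before → candidate.
job45 [272, 334] → before → candidate.
job46 [152, 280] → before → candidate.
Among candidates, latest start is 272 → job45.

job45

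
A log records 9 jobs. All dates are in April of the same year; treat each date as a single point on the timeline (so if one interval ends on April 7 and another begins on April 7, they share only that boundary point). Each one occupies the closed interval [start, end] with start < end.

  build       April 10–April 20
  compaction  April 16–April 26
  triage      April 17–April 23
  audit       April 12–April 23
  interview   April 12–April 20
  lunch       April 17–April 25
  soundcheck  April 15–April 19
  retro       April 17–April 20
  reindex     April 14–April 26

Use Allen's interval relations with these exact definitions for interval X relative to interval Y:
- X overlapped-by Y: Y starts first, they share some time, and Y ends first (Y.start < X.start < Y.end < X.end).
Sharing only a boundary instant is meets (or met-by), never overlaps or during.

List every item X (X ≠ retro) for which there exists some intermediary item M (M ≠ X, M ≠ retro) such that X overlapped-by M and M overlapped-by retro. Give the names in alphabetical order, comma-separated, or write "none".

none

Target retro = [April 17, April 20].
Intermediaries M with M overlapped-by retro: none.
Union: none.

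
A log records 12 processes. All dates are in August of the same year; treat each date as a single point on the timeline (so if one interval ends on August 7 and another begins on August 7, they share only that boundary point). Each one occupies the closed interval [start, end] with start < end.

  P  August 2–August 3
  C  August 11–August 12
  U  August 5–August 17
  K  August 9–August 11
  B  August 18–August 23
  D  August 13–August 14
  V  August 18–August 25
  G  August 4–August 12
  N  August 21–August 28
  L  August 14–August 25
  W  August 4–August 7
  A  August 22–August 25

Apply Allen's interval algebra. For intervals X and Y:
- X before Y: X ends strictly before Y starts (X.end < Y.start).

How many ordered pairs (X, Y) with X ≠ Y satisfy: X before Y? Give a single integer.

45

Checking all 132 ordered pairs for relation 'before'; matching pairs in alphabetical order:
(C, A): C before A ✓
(C, B): C before B ✓
(C, D): C before D ✓
(C, L): C before L ✓
(C, N): C before N ✓
(C, V): C before V ✓
(D, A): D before A ✓
(D, B): D before B ✓
(D, N): D before N ✓
(D, V): D before V ✓
(G, A): G before A ✓
(G, B): G before B ✓
(G, D): G before D ✓
(G, L): G before L ✓
(G, N): G before N ✓
(G, V): G before V ✓
(K, A): K before A ✓
(K, B): K before B ✓
(K, D): K before D ✓
(K, L): K before L ✓
(K, N): K before N ✓
(K, V): K before V ✓
(P, A): P before A ✓
(P, B): P before B ✓
... plus 21 further pairs not listed.
Count: 45.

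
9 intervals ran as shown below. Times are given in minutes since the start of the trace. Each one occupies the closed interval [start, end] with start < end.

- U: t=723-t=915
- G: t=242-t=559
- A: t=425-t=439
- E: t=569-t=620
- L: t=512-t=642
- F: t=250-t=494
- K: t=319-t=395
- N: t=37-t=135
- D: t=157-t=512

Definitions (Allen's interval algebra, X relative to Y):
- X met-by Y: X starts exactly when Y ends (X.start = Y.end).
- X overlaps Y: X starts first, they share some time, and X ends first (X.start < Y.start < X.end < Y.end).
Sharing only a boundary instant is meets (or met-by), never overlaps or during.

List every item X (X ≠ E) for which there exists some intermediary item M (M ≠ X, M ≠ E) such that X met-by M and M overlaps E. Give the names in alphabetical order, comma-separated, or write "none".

Target E = [t=569, t=620].
Intermediaries M with M overlaps E: none.
Union: none.

none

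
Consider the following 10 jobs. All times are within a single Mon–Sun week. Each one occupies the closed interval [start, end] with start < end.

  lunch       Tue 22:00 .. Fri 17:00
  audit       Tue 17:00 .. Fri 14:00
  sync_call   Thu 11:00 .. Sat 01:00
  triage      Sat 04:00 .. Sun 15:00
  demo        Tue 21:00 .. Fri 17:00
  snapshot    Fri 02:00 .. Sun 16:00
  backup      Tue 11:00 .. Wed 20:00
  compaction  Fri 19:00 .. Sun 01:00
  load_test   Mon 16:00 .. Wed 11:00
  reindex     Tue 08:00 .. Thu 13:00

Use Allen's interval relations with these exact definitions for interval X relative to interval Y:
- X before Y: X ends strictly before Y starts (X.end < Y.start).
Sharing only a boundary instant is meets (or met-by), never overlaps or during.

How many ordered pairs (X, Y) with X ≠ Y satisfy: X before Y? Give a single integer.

Checking all 90 ordered pairs for relation 'before'; matching pairs in alphabetical order:
(audit, compaction): audit before compaction ✓
(audit, triage): audit before triage ✓
(backup, compaction): backup before compaction ✓
(backup, snapshot): backup before snapshot ✓
(backup, sync_call): backup before sync_call ✓
(backup, triage): backup before triage ✓
(demo, compaction): demo before compaction ✓
(demo, triage): demo before triage ✓
(load_test, compaction): load_test before compaction ✓
(load_test, snapshot): load_test before snapshot ✓
(load_test, sync_call): load_test before sync_call ✓
(load_test, triage): load_test before triage ✓
(lunch, compaction): lunch before compaction ✓
(lunch, triage): lunch before triage ✓
(reindex, compaction): reindex before compaction ✓
(reindex, snapshot): reindex before snapshot ✓
(reindex, triage): reindex before triage ✓
(sync_call, triage): sync_call before triage ✓
Count: 18.

18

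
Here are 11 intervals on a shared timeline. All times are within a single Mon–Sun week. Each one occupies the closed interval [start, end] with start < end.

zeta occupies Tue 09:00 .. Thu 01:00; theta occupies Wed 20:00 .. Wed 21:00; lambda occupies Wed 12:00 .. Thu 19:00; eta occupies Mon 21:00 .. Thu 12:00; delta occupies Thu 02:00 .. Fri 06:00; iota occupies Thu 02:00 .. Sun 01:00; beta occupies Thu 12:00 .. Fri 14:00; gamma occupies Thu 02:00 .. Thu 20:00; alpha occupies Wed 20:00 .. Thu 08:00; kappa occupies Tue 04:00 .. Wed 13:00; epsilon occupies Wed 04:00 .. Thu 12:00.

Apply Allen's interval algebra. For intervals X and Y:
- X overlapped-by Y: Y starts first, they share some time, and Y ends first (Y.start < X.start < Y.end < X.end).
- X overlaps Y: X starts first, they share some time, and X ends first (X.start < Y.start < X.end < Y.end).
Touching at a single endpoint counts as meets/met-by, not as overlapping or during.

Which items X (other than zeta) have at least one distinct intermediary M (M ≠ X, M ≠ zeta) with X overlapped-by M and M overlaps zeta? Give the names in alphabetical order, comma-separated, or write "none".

epsilon, lambda

Target zeta = [Tue 09:00, Thu 01:00].
Intermediaries M with M overlaps zeta: kappa.
Via kappa — items with X overlapped-by kappa: epsilon, lambda.
Union: epsilon, lambda.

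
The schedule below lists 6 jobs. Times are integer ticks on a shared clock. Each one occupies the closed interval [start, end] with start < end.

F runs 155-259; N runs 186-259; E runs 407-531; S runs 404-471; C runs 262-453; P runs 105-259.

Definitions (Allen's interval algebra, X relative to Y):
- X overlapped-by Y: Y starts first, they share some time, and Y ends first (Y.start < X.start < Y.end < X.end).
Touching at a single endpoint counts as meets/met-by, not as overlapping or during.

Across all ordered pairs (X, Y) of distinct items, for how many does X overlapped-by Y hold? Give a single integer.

Checking all 30 ordered pairs for relation 'overlapped-by'; matching pairs in alphabetical order:
(E, C): E overlapped-by C ✓
(E, S): E overlapped-by S ✓
(S, C): S overlapped-by C ✓
Count: 3.

3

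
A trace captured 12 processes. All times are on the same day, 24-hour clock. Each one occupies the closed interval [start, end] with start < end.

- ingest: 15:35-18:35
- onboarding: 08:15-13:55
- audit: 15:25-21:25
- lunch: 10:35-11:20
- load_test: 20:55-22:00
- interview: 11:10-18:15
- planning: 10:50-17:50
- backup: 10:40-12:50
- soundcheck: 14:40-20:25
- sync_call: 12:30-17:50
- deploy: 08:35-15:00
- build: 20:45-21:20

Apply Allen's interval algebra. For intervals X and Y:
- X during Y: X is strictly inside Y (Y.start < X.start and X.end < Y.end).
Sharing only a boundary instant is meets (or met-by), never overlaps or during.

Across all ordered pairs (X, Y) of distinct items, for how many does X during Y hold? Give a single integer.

8

Checking all 132 ordered pairs for relation 'during'; matching pairs in alphabetical order:
(backup, deploy): backup during deploy ✓
(backup, onboarding): backup during onboarding ✓
(build, audit): build during audit ✓
(ingest, audit): ingest during audit ✓
(ingest, soundcheck): ingest during soundcheck ✓
(lunch, deploy): lunch during deploy ✓
(lunch, onboarding): lunch during onboarding ✓
(sync_call, interview): sync_call during interview ✓
Count: 8.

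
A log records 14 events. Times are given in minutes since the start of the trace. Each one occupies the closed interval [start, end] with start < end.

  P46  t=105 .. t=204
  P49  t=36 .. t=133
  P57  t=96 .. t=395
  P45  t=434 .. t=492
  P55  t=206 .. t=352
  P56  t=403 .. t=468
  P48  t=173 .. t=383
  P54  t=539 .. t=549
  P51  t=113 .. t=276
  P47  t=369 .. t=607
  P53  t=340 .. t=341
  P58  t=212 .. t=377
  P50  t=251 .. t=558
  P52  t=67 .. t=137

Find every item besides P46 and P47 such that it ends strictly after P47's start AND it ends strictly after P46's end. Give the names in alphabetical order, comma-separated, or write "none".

Conditions: its end is strictly after P47's start (X.end > t=369) AND its end is strictly after P46's end (X.end > t=204).
P45: end t=492 > t=369? ✓; end t=492 > t=204? ✓ → yes.
P48: end t=383 > t=369? ✓; end t=383 > t=204? ✓ → yes.
P49: end t=133 > t=369? ✗; end t=133 > t=204? ✗ → no.
P50: end t=558 > t=369? ✓; end t=558 > t=204? ✓ → yes.
P51: end t=276 > t=369? ✗; end t=276 > t=204? ✓ → no.
P52: end t=137 > t=369? ✗; end t=137 > t=204? ✗ → no.
P53: end t=341 > t=369? ✗; end t=341 > t=204? ✓ → no.
P54: end t=549 > t=369? ✓; end t=549 > t=204? ✓ → yes.
P55: end t=352 > t=369? ✗; end t=352 > t=204? ✓ → no.
P56: end t=468 > t=369? ✓; end t=468 > t=204? ✓ → yes.
P57: end t=395 > t=369? ✓; end t=395 > t=204? ✓ → yes.
P58: end t=377 > t=369? ✓; end t=377 > t=204? ✓ → yes.
Result: P45, P48, P50, P54, P56, P57, P58.

P45, P48, P50, P54, P56, P57, P58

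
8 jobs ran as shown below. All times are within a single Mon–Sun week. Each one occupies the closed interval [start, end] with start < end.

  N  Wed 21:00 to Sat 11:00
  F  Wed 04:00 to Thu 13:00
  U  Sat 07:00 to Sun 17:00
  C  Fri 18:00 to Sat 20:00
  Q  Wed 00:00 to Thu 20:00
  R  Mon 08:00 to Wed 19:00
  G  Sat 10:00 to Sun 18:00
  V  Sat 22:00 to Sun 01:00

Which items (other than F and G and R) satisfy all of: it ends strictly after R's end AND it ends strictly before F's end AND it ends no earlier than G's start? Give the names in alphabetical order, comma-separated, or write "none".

Conditions: its end is strictly after R's end (X.end > Wed 19:00) AND its end is strictly before F's end (X.end < Thu 13:00) AND its end is no earlier than G's start (X.end >= Sat 10:00).
C: end Sat 20:00 > Wed 19:00? ✓; end Sat 20:00 < Thu 13:00? ✗; end Sat 20:00 >= Sat 10:00? ✓ → no.
N: end Sat 11:00 > Wed 19:00? ✓; end Sat 11:00 < Thu 13:00? ✗; end Sat 11:00 >= Sat 10:00? ✓ → no.
Q: end Thu 20:00 > Wed 19:00? ✓; end Thu 20:00 < Thu 13:00? ✗; end Thu 20:00 >= Sat 10:00? ✗ → no.
U: end Sun 17:00 > Wed 19:00? ✓; end Sun 17:00 < Thu 13:00? ✗; end Sun 17:00 >= Sat 10:00? ✓ → no.
V: end Sun 01:00 > Wed 19:00? ✓; end Sun 01:00 < Thu 13:00? ✗; end Sun 01:00 >= Sat 10:00? ✓ → no.
Result: none.

none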